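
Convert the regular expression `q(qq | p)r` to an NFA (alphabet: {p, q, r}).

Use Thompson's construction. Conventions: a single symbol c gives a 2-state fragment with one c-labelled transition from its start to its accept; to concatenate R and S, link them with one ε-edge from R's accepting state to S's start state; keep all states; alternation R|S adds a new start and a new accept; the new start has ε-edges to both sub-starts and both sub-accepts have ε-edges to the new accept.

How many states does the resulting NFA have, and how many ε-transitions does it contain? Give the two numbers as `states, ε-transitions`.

Building bottom-up:
Each of the 5 symbol leaves contributes 2 states and 0 ε-transitions.
  qq → 4 states, 1 ε-transition
  qq | p → 8 states, 5 ε-transitions
  q(qq | p)r → 12 states, 7 ε-transitions

12, 7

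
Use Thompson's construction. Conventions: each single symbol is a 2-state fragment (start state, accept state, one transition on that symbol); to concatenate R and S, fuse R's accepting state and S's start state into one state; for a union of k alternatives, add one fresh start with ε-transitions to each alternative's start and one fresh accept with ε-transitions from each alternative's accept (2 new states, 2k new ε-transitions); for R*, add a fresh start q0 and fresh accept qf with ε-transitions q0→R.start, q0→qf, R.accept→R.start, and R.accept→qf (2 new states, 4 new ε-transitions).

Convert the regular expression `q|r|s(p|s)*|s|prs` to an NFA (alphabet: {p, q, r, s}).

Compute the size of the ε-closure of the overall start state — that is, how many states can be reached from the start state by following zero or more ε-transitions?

Compute the ε-closure size of each fragment's start state recursively; a symbol fragment's start has no outgoing ε-edge, so its closure is just itself (size 1).
  p|s → new start ε-reaches every alternative's start; none of them accept ε, so the new accept is not reached: C = 1 + 1 + 1 = 3
  (p|s)* → C = 1 (new start) + 3 (body) + 1 (new accept) = 5
  s(p|s)* → same as the first factor's closure: C = 1
  prs → same as the first factor's closure: C = 1
  q|r|s(p|s)*|s|prs → C = 1 + 1 + 1 + 1 + 1 + 1 = 6 (the new accept is not ε-reachable since no branch accepts ε)

6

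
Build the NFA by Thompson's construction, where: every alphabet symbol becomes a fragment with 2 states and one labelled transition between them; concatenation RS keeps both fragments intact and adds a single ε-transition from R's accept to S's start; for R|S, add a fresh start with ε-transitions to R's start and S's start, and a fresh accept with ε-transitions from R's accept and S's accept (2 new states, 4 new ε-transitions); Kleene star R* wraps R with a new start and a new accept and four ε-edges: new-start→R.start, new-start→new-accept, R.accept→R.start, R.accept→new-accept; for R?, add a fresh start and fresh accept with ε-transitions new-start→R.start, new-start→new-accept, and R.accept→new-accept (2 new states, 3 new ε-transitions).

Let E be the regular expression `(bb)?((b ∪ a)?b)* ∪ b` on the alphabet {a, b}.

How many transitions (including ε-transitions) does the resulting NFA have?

27

Per subexpression:
Each of the 6 symbol leaves contributes 1 transition (1 symbol, 0 ε).
  bb — 3 transitions (2 symbol, 1 ε)
  (bb)? — 6 transitions (2 symbol, 4 ε)
  b ∪ a — 6 transitions (2 symbol, 4 ε)
  (b ∪ a)? — 9 transitions (2 symbol, 7 ε)
  (b ∪ a)?b — 11 transitions (3 symbol, 8 ε)
  ((b ∪ a)?b)* — 15 transitions (3 symbol, 12 ε)
  (bb)?((b ∪ a)?b)* — 22 transitions (5 symbol, 17 ε)
  (bb)?((b ∪ a)?b)* ∪ b — 27 transitions (6 symbol, 21 ε)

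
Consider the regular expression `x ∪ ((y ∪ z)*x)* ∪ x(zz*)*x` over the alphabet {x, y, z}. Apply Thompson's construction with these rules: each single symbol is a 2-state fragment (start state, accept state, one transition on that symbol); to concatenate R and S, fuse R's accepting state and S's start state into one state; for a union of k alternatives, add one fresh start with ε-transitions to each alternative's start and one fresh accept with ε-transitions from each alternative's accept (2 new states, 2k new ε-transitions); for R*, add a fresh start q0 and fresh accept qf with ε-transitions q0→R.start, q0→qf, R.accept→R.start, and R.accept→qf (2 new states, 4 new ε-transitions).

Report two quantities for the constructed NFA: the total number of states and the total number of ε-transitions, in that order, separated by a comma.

Bottom-up over the parse tree:
Each of the 8 symbol leaves contributes 2 states and 0 ε-transitions.
  y ∪ z — 6 states, 4 ε-transitions
  (y ∪ z)* — 8 states, 8 ε-transitions
  (y ∪ z)*x — 9 states, 8 ε-transitions
  ((y ∪ z)*x)* — 11 states, 12 ε-transitions
  z* — 4 states, 4 ε-transitions
  zz* — 5 states, 4 ε-transitions
  (zz*)* — 7 states, 8 ε-transitions
  x(zz*)*x — 9 states, 8 ε-transitions
  x ∪ ((y ∪ z)*x)* ∪ x(zz*)*x — 24 states, 26 ε-transitions

24, 26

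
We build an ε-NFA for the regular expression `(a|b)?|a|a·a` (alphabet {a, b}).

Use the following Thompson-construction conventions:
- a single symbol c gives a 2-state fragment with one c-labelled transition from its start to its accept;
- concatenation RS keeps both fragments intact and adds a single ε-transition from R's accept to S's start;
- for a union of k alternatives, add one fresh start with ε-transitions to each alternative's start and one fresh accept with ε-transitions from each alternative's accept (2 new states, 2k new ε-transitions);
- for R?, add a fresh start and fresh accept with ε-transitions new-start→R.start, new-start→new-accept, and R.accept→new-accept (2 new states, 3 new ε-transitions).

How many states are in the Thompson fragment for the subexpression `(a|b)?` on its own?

8

Fragment for `(a|b)?`:
Each of the 2 symbol leaves contributes a 2-state fragment.
  a|b → 6 states
  (a|b)? → 8 states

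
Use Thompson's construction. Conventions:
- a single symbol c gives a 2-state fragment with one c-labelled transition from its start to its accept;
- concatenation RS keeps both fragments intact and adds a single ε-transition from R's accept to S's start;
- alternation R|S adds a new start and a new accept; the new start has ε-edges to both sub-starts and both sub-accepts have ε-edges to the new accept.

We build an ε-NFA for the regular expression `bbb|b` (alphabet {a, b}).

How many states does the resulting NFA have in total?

10

Building bottom-up:
Each of the 4 symbol leaves contributes a 2-state fragment.
  bbb : 6 states
  bbb|b : 10 states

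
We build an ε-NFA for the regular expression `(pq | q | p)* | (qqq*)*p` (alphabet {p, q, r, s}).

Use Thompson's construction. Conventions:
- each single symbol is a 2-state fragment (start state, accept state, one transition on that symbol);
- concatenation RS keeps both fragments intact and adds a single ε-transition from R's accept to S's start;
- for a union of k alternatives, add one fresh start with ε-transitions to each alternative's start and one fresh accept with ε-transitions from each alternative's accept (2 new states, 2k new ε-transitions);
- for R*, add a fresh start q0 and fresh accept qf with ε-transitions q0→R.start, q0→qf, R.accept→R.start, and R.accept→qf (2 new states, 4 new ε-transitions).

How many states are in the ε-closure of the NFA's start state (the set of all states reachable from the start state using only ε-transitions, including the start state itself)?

Compute the ε-closure size of each fragment's start state recursively; a symbol fragment's start has no outgoing ε-edge, so its closure is just itself (size 1).
  pq — same as the first factor's closure: |ε-closure| = 1
  pq | q | p — |ε-closure| = 1 + 1 + 1 + 1 = 4 (the new accept is not ε-reachable since no branch accepts ε)
  (pq | q | p)* — new start has ε-edges to the inner start and to the new accept, so |ε-closure| = 2 + 4 = 6
  q* — the star's fresh start ε-reaches both the body's start and the fresh accept: |ε-closure| = 2 + 1 = 3
  qqq* — |ε-closure| equals the left operand's closure size = 1 (its accept is not ε-reachable, so the closure stops there)
  (qqq*)* — new start has ε-edges to the inner start and to the new accept, so |ε-closure| = 2 + 1 = 3
  (qqq*)*p — |ε-closure| = 3 + 1 = 4 (closure spills across the concat boundary because the left factor accepts ε)
  (pq | q | p)* | (qqq*)*p — |ε-closure| = 1 (new start) + (6 + 4) + 1 (new accept, since some branch ε-reaches its own accept) = 12

12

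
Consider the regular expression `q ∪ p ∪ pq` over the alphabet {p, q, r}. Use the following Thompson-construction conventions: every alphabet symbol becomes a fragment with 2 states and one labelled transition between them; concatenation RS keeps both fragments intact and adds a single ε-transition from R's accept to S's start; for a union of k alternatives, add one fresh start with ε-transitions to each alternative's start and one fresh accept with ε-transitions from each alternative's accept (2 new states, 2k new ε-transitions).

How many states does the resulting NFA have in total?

By structural recursion:
Each of the 4 symbol leaves contributes a 2-state fragment.
  pq → 4 states
  q ∪ p ∪ pq → 10 states

10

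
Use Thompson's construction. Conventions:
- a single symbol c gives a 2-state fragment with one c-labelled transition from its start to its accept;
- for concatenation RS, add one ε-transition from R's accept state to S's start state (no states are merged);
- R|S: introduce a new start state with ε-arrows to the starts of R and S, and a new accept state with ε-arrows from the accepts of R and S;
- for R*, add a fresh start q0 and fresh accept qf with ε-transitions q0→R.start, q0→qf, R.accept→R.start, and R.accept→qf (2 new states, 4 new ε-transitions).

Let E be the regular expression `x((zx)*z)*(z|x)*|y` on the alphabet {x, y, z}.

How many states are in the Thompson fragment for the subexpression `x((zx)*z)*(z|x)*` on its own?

Fragment for `x((zx)*z)*(z|x)*`:
Each of the 6 symbol leaves contributes a 2-state fragment.
  zx — 4 states
  (zx)* — 6 states
  (zx)*z — 8 states
  ((zx)*z)* — 10 states
  z|x — 6 states
  (z|x)* — 8 states
  x((zx)*z)*(z|x)* — 20 states

20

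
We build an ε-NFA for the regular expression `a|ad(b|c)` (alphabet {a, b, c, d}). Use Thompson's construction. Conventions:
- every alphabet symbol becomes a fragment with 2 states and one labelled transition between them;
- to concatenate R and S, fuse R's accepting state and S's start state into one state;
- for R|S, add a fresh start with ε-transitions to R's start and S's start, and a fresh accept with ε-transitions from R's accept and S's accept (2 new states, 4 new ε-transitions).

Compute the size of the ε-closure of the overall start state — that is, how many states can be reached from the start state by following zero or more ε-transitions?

3

Work bottom-up. For each fragment F, track |ε-closure(F.start)| and whether F's accept lies in that closure (i.e. whether F accepts ε). A single-symbol fragment has closure size 1 and does not accept ε.
  b|c — |closure| = 1 + 1 + 1 = 3 (the new accept is not ε-reachable since no branch accepts ε)
  ad(b|c) — |closure| equals the left operand's closure size = 1 (its accept is not ε-reachable, so the closure stops there)
  a|ad(b|c) — |closure| = 1 + 1 + 1 = 3 (the new accept is not ε-reachable since no branch accepts ε)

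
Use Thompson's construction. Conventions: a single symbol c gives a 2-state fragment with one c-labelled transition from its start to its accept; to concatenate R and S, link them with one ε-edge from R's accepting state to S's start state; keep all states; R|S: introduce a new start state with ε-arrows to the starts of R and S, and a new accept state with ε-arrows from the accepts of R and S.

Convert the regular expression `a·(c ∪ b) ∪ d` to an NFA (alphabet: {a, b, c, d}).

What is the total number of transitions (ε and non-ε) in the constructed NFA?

Per subexpression:
Each of the 4 symbol leaves contributes 1 transition (1 symbol, 0 ε).
  c ∪ b : 6 transitions (2 symbol, 4 ε)
  a·(c ∪ b) : 8 transitions (3 symbol, 5 ε)
  a·(c ∪ b) ∪ d : 13 transitions (4 symbol, 9 ε)

13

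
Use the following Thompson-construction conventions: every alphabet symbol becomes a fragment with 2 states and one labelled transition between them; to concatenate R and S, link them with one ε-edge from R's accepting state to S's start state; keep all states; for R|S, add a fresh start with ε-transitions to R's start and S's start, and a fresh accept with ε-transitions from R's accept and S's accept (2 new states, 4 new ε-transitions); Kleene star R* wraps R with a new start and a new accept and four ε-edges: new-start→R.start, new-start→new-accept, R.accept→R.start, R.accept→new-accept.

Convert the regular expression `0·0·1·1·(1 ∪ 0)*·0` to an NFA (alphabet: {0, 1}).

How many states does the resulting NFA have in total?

18

Recursing over subexpressions:
Each of the 7 symbol leaves contributes a 2-state fragment.
  1 ∪ 0 — 6 states
  (1 ∪ 0)* — 8 states
  0·0·1·1·(1 ∪ 0)*·0 — 18 states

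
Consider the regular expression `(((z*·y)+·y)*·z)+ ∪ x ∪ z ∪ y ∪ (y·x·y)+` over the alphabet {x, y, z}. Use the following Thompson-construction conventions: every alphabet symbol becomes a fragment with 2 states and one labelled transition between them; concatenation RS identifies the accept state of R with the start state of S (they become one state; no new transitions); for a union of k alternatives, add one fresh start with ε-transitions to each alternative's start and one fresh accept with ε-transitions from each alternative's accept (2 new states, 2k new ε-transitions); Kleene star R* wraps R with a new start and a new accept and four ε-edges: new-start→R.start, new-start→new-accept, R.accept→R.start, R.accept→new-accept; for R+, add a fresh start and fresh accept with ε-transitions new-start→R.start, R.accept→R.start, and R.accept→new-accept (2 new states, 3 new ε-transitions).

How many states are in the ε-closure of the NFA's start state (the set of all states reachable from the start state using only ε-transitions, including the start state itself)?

Compute the ε-closure size of each fragment's start state recursively; a symbol fragment's start has no outgoing ε-edge, so its closure is just itself (size 1).
  z* → C = 1 (new start) + 1 (body) + 1 (new accept) = 3
  z*·y → C = 3 + (1−1) = 3 (closure spills across the concat boundary because the left factor accepts ε)
  (z*·y)+ → new start ε-reaches only the body's start; the new accept needs a symbol first: C = 1 + 3 = 4
  (z*·y)+·y → C equals the left operand's closure size = 4 (its accept is not ε-reachable, so the closure stops there)
  ((z*·y)+·y)* → C = 1 (new start) + 4 (body) + 1 (new accept) = 6
  ((z*·y)+·y)*·z → the left operand accepts ε, so the closure extends into the next operand (the shared merged state is already counted); C = 6 + (1−1) = 6
  (((z*·y)+·y)*·z)+ → new start ε-reaches only the body's start; the new accept needs a symbol first: C = 1 + 6 = 7
  y·x·y → same as the first factor's closure: C = 1
  (y·x·y)+ → new start ε-reaches only the body's start; the new accept needs a symbol first: C = 1 + 1 = 2
  (((z*·y)+·y)*·z)+ ∪ x ∪ z ∪ y ∪ (y·x·y)+ → new start ε-reaches every alternative's start; none of them accept ε, so the new accept is not reached: C = 1 + 7 + 1 + 1 + 1 + 2 = 13

13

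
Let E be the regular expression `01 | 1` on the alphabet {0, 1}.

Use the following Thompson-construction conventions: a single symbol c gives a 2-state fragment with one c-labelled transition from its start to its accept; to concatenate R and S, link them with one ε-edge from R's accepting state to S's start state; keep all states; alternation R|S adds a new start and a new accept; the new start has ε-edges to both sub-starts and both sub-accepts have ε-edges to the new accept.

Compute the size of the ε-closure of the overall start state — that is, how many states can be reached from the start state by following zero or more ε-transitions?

3

Work bottom-up. For each fragment F, track |ε-closure(F.start)| and whether F's accept lies in that closure (i.e. whether F accepts ε). A single-symbol fragment has closure size 1 and does not accept ε.
  01 : |closure| equals the left operand's closure size = 1 (its accept is not ε-reachable, so the closure stops there)
  01 | 1 : |closure| = 1 + 1 + 1 = 3 (the new accept is not ε-reachable since no branch accepts ε)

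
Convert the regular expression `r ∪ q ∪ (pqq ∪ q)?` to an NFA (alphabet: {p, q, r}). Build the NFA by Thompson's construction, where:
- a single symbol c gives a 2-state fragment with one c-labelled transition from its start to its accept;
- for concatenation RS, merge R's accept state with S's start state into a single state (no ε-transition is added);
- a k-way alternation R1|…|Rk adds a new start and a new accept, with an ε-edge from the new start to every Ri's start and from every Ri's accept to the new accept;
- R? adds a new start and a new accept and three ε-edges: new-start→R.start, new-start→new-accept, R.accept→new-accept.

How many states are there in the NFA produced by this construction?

16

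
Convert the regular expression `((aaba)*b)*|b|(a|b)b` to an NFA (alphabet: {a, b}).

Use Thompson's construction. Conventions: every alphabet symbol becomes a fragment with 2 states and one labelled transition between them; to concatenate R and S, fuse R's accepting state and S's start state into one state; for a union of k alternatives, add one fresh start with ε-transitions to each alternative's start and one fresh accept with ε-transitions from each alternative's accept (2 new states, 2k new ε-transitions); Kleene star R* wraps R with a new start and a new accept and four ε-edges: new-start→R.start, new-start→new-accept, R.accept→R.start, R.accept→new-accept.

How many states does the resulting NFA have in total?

21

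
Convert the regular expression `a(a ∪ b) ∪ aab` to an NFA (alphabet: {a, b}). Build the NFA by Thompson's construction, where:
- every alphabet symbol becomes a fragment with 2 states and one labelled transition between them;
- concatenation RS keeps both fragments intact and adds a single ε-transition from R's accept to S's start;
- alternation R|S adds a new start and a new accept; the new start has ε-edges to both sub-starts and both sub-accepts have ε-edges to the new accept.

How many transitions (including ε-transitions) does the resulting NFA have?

Recursing over subexpressions:
Each of the 6 symbol leaves contributes 1 transition (1 symbol, 0 ε).
  a ∪ b : 6 transitions (2 symbol, 4 ε)
  a(a ∪ b) : 8 transitions (3 symbol, 5 ε)
  aab : 5 transitions (3 symbol, 2 ε)
  a(a ∪ b) ∪ aab : 17 transitions (6 symbol, 11 ε)

17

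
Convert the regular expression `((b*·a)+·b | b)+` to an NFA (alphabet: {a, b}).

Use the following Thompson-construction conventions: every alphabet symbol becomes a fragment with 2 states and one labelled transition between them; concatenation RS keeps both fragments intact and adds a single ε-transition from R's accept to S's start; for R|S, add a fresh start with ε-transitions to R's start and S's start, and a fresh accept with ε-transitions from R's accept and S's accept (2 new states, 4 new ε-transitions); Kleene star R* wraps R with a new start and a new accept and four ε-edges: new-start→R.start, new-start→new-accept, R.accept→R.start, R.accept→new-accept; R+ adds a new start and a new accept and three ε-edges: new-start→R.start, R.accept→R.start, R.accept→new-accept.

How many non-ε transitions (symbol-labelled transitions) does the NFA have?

4

Building bottom-up:
Each of the 4 symbol leaves contributes exactly 1 symbol transition.
  b* = 1 symbol transition
  b*·a = 2 symbol transitions
  (b*·a)+ = 2 symbol transitions
  (b*·a)+·b = 3 symbol transitions
  (b*·a)+·b | b = 4 symbol transitions
  ((b*·a)+·b | b)+ = 4 symbol transitions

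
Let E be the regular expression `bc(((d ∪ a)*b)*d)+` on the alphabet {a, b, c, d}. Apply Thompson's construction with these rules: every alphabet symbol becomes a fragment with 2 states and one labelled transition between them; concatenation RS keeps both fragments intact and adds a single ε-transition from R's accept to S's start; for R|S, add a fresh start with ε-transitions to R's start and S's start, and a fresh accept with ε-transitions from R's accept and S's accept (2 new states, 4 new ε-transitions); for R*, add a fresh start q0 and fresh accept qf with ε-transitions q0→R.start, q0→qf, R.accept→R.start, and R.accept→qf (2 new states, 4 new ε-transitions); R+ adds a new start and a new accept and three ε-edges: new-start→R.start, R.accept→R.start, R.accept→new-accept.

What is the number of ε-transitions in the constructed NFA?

19

Recursing over subexpressions:
Each of the 6 symbol leaves contributes 0 ε-transitions.
  d ∪ a : 4 ε-transitions
  (d ∪ a)* : 8 ε-transitions
  (d ∪ a)*b : 9 ε-transitions
  ((d ∪ a)*b)* : 13 ε-transitions
  ((d ∪ a)*b)*d : 14 ε-transitions
  (((d ∪ a)*b)*d)+ : 17 ε-transitions
  bc(((d ∪ a)*b)*d)+ : 19 ε-transitions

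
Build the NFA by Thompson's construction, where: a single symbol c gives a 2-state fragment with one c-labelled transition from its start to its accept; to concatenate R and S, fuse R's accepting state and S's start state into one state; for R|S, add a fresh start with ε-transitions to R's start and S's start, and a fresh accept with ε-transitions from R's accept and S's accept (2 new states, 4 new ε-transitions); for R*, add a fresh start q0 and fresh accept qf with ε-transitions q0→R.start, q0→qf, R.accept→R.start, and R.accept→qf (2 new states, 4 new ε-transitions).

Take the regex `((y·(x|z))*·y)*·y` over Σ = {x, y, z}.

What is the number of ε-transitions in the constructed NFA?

Bottom-up over the parse tree:
Each of the 5 symbol leaves contributes 0 ε-transitions.
  x|z — 4 ε-transitions
  y·(x|z) — 4 ε-transitions
  (y·(x|z))* — 8 ε-transitions
  (y·(x|z))*·y — 8 ε-transitions
  ((y·(x|z))*·y)* — 12 ε-transitions
  ((y·(x|z))*·y)*·y — 12 ε-transitions

12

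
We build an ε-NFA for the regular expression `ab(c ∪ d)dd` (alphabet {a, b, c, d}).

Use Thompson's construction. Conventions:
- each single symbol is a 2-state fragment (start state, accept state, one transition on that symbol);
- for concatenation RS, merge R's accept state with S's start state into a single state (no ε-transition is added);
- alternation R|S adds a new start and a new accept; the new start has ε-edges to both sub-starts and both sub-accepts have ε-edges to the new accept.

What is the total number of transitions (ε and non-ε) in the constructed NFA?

Bottom-up over the parse tree:
Each of the 6 symbol leaves contributes 1 transition (1 symbol, 0 ε).
  c ∪ d : 6 transitions (2 symbol, 4 ε)
  ab(c ∪ d)dd : 10 transitions (6 symbol, 4 ε)

10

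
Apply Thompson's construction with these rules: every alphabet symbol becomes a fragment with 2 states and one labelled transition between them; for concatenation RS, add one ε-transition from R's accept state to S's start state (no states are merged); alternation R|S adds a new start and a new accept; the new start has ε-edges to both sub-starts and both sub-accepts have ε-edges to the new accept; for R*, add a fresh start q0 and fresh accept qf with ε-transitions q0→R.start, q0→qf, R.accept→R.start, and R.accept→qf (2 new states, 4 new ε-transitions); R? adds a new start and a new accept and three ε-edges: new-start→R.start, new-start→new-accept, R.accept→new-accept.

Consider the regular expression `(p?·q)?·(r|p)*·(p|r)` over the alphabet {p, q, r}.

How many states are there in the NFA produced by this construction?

22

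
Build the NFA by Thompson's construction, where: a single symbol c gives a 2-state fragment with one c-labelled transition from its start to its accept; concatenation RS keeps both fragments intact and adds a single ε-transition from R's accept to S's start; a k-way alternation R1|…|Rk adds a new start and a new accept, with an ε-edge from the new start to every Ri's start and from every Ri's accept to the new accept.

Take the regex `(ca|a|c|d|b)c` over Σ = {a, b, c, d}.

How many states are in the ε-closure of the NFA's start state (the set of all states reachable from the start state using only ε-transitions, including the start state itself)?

6

Compute the ε-closure size of each fragment's start state recursively; a symbol fragment's start has no outgoing ε-edge, so its closure is just itself (size 1).
  ca : C equals the left operand's closure size = 1 (its accept is not ε-reachable, so the closure stops there)
  ca|a|c|d|b : new start ε-reaches every alternative's start; none of them accept ε, so the new accept is not reached: C = 1 + 1 + 1 + 1 + 1 + 1 = 6
  (ca|a|c|d|b)c : same as the first factor's closure: C = 6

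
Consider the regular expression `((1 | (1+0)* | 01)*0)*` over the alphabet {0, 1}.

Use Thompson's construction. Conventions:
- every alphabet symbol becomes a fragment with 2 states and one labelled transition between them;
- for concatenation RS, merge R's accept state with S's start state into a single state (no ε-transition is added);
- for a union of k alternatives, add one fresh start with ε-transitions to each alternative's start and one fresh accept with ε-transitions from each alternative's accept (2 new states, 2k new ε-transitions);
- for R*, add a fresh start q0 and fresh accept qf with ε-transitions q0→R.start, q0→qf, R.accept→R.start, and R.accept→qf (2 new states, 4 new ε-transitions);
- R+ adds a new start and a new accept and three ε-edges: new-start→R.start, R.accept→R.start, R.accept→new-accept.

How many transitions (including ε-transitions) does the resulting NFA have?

27

Building bottom-up:
Each of the 6 symbol leaves contributes 1 transition (1 symbol, 0 ε).
  1+ : 4 transitions (1 symbol, 3 ε)
  1+0 : 5 transitions (2 symbol, 3 ε)
  (1+0)* : 9 transitions (2 symbol, 7 ε)
  01 : 2 transitions (2 symbol, 0 ε)
  1 | (1+0)* | 01 : 18 transitions (5 symbol, 13 ε)
  (1 | (1+0)* | 01)* : 22 transitions (5 symbol, 17 ε)
  (1 | (1+0)* | 01)*0 : 23 transitions (6 symbol, 17 ε)
  ((1 | (1+0)* | 01)*0)* : 27 transitions (6 symbol, 21 ε)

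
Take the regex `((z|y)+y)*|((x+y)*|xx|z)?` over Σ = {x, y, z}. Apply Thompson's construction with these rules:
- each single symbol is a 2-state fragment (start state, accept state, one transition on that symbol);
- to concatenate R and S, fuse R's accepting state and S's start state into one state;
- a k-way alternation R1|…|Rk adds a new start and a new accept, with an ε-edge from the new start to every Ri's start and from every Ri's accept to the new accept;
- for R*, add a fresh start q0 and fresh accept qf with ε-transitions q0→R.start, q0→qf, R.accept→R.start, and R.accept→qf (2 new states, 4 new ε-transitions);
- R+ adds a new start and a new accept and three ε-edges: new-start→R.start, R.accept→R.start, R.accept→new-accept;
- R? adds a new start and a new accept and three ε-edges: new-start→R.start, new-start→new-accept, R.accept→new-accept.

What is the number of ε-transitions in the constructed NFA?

31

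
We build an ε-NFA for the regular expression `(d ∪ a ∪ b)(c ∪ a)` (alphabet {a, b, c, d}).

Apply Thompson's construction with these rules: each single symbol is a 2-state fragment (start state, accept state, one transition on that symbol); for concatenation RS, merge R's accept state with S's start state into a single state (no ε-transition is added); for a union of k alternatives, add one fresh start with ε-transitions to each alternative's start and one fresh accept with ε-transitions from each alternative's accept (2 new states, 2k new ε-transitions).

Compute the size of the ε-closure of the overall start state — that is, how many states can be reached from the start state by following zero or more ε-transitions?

Compute the ε-closure size of each fragment's start state recursively; a symbol fragment's start has no outgoing ε-edge, so its closure is just itself (size 1).
  d ∪ a ∪ b → new start ε-reaches every alternative's start; none of them accept ε, so the new accept is not reached: |closure| = 1 + 1 + 1 + 1 = 4
  c ∪ a → new start ε-reaches every alternative's start; none of them accept ε, so the new accept is not reached: |closure| = 1 + 1 + 1 = 3
  (d ∪ a ∪ b)(c ∪ a) → same as the first factor's closure: |closure| = 4

4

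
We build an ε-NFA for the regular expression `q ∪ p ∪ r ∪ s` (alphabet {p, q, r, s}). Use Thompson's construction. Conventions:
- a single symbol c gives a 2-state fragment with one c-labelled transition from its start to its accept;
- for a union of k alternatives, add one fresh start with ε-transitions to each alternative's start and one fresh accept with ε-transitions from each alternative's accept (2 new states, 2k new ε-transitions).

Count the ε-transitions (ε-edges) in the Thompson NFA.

Recursing over subexpressions:
Each of the 4 symbol leaves contributes 0 ε-transitions.
  q ∪ p ∪ r ∪ s : 8 ε-transitions

8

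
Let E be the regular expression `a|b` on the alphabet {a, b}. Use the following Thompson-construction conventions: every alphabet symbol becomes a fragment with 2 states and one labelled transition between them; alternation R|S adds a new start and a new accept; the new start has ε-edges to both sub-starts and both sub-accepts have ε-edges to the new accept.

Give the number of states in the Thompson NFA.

6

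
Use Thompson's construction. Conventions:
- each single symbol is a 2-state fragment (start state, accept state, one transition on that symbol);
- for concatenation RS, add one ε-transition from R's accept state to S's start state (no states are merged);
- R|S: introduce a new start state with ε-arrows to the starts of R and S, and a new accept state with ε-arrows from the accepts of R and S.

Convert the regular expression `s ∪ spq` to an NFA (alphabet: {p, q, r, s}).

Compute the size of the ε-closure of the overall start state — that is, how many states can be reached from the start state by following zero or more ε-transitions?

Compute the ε-closure size of each fragment's start state recursively; a symbol fragment's start has no outgoing ε-edge, so its closure is just itself (size 1).
  spq → |ε-closure| equals the left operand's closure size = 1 (its accept is not ε-reachable, so the closure stops there)
  s ∪ spq → new start ε-reaches every alternative's start; none of them accept ε, so the new accept is not reached: |ε-closure| = 1 + 1 + 1 = 3

3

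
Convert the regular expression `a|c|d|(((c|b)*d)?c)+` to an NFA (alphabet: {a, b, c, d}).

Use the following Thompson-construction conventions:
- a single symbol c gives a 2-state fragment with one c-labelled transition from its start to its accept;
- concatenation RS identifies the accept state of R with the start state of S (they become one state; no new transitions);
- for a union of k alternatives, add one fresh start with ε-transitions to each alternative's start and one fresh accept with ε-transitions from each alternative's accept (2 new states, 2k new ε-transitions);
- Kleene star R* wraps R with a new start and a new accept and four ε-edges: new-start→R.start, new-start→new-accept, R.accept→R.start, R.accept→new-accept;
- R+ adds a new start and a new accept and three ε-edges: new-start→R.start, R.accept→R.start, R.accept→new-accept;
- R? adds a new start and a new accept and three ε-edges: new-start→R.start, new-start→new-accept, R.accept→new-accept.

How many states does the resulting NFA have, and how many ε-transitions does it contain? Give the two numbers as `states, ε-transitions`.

22, 22

By structural recursion:
Each of the 7 symbol leaves contributes 2 states and 0 ε-transitions.
  c|b = 6 states, 4 ε-transitions
  (c|b)* = 8 states, 8 ε-transitions
  (c|b)*d = 9 states, 8 ε-transitions
  ((c|b)*d)? = 11 states, 11 ε-transitions
  ((c|b)*d)?c = 12 states, 11 ε-transitions
  (((c|b)*d)?c)+ = 14 states, 14 ε-transitions
  a|c|d|(((c|b)*d)?c)+ = 22 states, 22 ε-transitions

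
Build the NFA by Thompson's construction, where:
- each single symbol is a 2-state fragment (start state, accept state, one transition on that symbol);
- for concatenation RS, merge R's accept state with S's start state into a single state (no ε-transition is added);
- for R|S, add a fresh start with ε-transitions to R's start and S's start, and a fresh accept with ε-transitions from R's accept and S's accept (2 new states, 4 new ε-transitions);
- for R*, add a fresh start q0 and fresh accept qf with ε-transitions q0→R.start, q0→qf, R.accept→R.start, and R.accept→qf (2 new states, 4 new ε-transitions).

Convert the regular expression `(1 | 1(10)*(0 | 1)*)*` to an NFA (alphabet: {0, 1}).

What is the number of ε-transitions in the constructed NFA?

20

Recursing over subexpressions:
Each of the 6 symbol leaves contributes 0 ε-transitions.
  10 → 0 ε-transitions
  (10)* → 4 ε-transitions
  0 | 1 → 4 ε-transitions
  (0 | 1)* → 8 ε-transitions
  1(10)*(0 | 1)* → 12 ε-transitions
  1 | 1(10)*(0 | 1)* → 16 ε-transitions
  (1 | 1(10)*(0 | 1)*)* → 20 ε-transitions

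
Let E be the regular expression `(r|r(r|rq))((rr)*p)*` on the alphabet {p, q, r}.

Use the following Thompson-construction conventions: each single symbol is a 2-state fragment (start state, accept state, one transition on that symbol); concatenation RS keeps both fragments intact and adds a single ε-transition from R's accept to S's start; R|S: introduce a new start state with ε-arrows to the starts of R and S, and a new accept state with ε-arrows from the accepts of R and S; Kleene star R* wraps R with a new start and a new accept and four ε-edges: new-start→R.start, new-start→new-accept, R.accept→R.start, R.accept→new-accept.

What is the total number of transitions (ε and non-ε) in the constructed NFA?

29

Building bottom-up:
Each of the 8 symbol leaves contributes 1 transition (1 symbol, 0 ε).
  rq : 3 transitions (2 symbol, 1 ε)
  r|rq : 8 transitions (3 symbol, 5 ε)
  r(r|rq) : 10 transitions (4 symbol, 6 ε)
  r|r(r|rq) : 15 transitions (5 symbol, 10 ε)
  rr : 3 transitions (2 symbol, 1 ε)
  (rr)* : 7 transitions (2 symbol, 5 ε)
  (rr)*p : 9 transitions (3 symbol, 6 ε)
  ((rr)*p)* : 13 transitions (3 symbol, 10 ε)
  (r|r(r|rq))((rr)*p)* : 29 transitions (8 symbol, 21 ε)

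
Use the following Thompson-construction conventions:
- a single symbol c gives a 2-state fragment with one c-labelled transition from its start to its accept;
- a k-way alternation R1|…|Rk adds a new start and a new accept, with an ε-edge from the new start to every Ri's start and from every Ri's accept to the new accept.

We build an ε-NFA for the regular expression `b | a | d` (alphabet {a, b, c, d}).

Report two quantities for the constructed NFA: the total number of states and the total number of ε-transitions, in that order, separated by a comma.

8, 6

Recursing over subexpressions:
Each of the 3 symbol leaves contributes 2 states and 0 ε-transitions.
  b | a | d — 8 states, 6 ε-transitions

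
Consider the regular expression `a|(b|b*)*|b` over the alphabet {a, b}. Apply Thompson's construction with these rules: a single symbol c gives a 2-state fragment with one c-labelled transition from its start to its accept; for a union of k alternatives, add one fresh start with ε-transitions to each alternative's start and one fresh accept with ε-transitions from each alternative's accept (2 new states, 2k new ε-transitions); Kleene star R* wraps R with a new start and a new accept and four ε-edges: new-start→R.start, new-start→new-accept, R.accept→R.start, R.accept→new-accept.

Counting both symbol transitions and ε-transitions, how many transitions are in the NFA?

22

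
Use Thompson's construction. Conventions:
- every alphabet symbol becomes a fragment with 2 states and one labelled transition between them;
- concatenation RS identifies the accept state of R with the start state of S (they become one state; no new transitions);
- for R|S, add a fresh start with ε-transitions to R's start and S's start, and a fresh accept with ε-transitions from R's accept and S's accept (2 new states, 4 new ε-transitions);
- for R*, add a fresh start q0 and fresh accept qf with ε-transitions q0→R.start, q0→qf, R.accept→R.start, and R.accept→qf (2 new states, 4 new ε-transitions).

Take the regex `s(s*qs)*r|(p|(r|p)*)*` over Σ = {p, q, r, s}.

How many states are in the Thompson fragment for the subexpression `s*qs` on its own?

6

Fragment for `s*qs`:
Each of the 3 symbol leaves contributes a 2-state fragment.
  s* : 4 states
  s*qs : 6 states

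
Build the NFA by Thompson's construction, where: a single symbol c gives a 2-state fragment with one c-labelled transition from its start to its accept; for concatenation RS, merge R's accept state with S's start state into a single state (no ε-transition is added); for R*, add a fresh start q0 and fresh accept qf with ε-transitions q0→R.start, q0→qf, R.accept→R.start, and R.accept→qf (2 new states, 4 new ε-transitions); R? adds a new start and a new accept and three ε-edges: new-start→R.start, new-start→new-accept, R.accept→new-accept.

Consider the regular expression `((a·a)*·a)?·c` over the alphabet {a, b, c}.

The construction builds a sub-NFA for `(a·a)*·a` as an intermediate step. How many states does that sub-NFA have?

Fragment for `(a·a)*·a`:
Each of the 3 symbol leaves contributes a 2-state fragment.
  a·a = 3 states
  (a·a)* = 5 states
  (a·a)*·a = 6 states

6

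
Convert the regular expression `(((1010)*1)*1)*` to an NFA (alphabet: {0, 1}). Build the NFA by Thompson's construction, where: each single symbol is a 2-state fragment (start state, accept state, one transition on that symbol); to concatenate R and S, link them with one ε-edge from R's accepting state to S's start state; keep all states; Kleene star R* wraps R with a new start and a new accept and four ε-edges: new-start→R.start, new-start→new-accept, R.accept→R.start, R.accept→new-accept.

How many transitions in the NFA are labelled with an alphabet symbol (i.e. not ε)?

6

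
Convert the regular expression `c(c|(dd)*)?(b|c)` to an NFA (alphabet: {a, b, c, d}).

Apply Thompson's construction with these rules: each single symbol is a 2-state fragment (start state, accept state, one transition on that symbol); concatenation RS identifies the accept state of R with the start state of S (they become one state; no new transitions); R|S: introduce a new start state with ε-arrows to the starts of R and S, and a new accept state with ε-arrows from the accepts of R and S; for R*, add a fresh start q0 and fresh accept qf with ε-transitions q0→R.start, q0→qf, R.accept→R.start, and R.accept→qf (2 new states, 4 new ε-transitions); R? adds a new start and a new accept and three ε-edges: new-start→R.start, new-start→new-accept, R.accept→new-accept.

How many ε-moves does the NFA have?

By structural recursion:
Each of the 6 symbol leaves contributes 0 ε-transitions.
  dd — 0 ε-transitions
  (dd)* — 4 ε-transitions
  c|(dd)* — 8 ε-transitions
  (c|(dd)*)? — 11 ε-transitions
  b|c — 4 ε-transitions
  c(c|(dd)*)?(b|c) — 15 ε-transitions

15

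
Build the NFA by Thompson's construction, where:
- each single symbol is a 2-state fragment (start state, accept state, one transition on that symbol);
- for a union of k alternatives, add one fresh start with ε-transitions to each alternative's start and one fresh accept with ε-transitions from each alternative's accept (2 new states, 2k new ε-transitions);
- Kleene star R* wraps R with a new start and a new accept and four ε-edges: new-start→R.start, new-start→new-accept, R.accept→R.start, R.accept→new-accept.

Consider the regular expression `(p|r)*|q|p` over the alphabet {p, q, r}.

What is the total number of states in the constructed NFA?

Recursing over subexpressions:
Each of the 4 symbol leaves contributes a 2-state fragment.
  p|r : 6 states
  (p|r)* : 8 states
  (p|r)*|q|p : 14 states

14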